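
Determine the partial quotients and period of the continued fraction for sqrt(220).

Write x_i = (sqrt(220) + m_i)/d_i with (m_0, d_0) = (0, 1). a_0 = floor(sqrt(220)) = 14, since 14^2 = 196 <= 220 < 225 = 15^2.
Iterate m_{i+1} = d_i*a_i - m_i, d_{i+1} = (220 - m_{i+1}^2)/d_i, a_{i+1} = floor((a_0 + m_{i+1})/d_{i+1}):
  m_1 = 1*14 - 0 = 14, d_1 = (220 - 14^2)/1 = 24/1 = 24, a_1 = floor((14 + 14)/24) = 1.
  m_2 = 24*1 - 14 = 10, d_2 = (220 - 10^2)/24 = 120/24 = 5, a_2 = floor((14 + 10)/5) = 4.
  m_3 = 5*4 - 10 = 10, d_3 = (220 - 10^2)/5 = 120/5 = 24, a_3 = floor((14 + 10)/24) = 1.
  m_4 = 24*1 - 10 = 14, d_4 = (220 - 14^2)/24 = 24/24 = 1, a_4 = floor((14 + 14)/1) = 28.
  m_5 = 1*28 - 14 = 14, d_5 = (220 - 14^2)/1 = 24/1 = 24: (m_5, d_5) = (m_1, d_1) = (14, 24), so from here the quotients repeat a_1, ..., a_4; the period length is 4.
Hence the expansion of sqrt(220) is a_0 = 14 followed by the repeating block 1, 4, 1, 28 (period 4).

[14; (1, 4, 1, 28)]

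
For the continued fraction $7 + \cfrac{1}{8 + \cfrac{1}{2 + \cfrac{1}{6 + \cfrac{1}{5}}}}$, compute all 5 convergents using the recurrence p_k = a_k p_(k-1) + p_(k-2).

Using the convergent recurrence p_i = a_i*p_{i-1} + p_{i-2}, q_i = a_i*q_{i-1} + q_{i-2} with p_{-2}=0, p_{-1}=1, q_{-2}=1, q_{-1}=0:
  i=0: a_0=7, p_0 = 7*1 + 0 = 7, q_0 = 7*0 + 1 = 1.
  i=1: a_1=8, p_1 = 8*7 + 1 = 57, q_1 = 8*1 + 0 = 8.
  i=2: a_2=2, p_2 = 2*57 + 7 = 121, q_2 = 2*8 + 1 = 17.
  i=3: a_3=6, p_3 = 6*121 + 57 = 783, q_3 = 6*17 + 8 = 110.
  i=4: a_4=5, p_4 = 5*783 + 121 = 4036, q_4 = 5*110 + 17 = 567.

7/1, 57/8, 121/17, 783/110, 4036/567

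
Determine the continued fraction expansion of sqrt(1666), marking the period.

[40; (1, 4, 2, 4, 1, 80)]

Write x_i = (sqrt(1666) + m_i)/d_i with (m_0, d_0) = (0, 1). a_0 = floor(sqrt(1666)) = 40, since 40^2 = 1600 <= 1666 < 1681 = 41^2.
Iterate m_{i+1} = d_i*a_i - m_i, d_{i+1} = (1666 - m_{i+1}^2)/d_i, a_{i+1} = floor((a_0 + m_{i+1})/d_{i+1}):
  m_1 = 1*40 - 0 = 40, d_1 = (1666 - 40^2)/1 = 66/1 = 66, a_1 = floor((40 + 40)/66) = 1.
  m_2 = 66*1 - 40 = 26, d_2 = (1666 - 26^2)/66 = 990/66 = 15, a_2 = floor((40 + 26)/15) = 4.
  m_3 = 15*4 - 26 = 34, d_3 = (1666 - 34^2)/15 = 510/15 = 34, a_3 = floor((40 + 34)/34) = 2.
  m_4 = 34*2 - 34 = 34, d_4 = (1666 - 34^2)/34 = 510/34 = 15, a_4 = floor((40 + 34)/15) = 4.
  m_5 = 15*4 - 34 = 26, d_5 = (1666 - 26^2)/15 = 990/15 = 66, a_5 = floor((40 + 26)/66) = 1.
  m_6 = 66*1 - 26 = 40, d_6 = (1666 - 40^2)/66 = 66/66 = 1, a_6 = floor((40 + 40)/1) = 80.
  m_7 = 1*80 - 40 = 40, d_7 = (1666 - 40^2)/1 = 66/1 = 66: (m_7, d_7) = (m_1, d_1) = (40, 66), so from here the quotients repeat a_1, ..., a_6; the period length is 6.
Hence the expansion of sqrt(1666) is a_0 = 40 followed by the repeating block 1, 4, 2, 4, 1, 80 (period 6).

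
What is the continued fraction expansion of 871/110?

Run the Euclidean algorithm on 871 and 110; the successive quotients are the partial quotients a_0, a_1, ... (each step inverts the fractional part left over by the previous one):
  871 = 7*110 + 101, so a_0 = 7.
  110 = 1*101 + 9, so a_1 = 1.
  101 = 11*9 + 2, so a_2 = 11.
  9 = 4*2 + 1, so a_3 = 4.
  2 = 2*1 + 0, so a_4 = 2.
The remainder reaches 0 after 5 divisions, so the expansion has 5 partial quotients, read off in order.

[7; 1, 11, 4, 2]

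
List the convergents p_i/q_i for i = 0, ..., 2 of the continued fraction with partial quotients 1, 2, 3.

1/1, 3/2, 10/7

Using the convergent recurrence p_i = a_i*p_{i-1} + p_{i-2}, q_i = a_i*q_{i-1} + q_{i-2} with p_{-2}=0, p_{-1}=1, q_{-2}=1, q_{-1}=0:
  i=0: a_0=1, p_0 = 1*1 + 0 = 1, q_0 = 1*0 + 1 = 1.
  i=1: a_1=2, p_1 = 2*1 + 1 = 3, q_1 = 2*1 + 0 = 2.
  i=2: a_2=3, p_2 = 3*3 + 1 = 10, q_2 = 3*2 + 1 = 7.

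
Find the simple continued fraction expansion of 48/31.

Run the Euclidean algorithm on 48 and 31; the successive quotients are the partial quotients a_0, a_1, ... (each step inverts the fractional part left over by the previous one):
  48 = 1*31 + 17, so a_0 = 1.
  31 = 1*17 + 14, so a_1 = 1.
  17 = 1*14 + 3, so a_2 = 1.
  14 = 4*3 + 2, so a_3 = 4.
  3 = 1*2 + 1, so a_4 = 1.
  2 = 2*1 + 0, so a_5 = 2.
The remainder reaches 0 after 6 divisions, so the expansion has 6 partial quotients, read off in order.

[1; 1, 1, 4, 1, 2]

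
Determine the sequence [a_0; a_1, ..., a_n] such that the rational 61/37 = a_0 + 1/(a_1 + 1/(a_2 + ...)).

Run the Euclidean algorithm on 61 and 37; the successive quotients are the partial quotients a_0, a_1, ... (each step inverts the fractional part left over by the previous one):
  61 = 1*37 + 24, so a_0 = 1.
  37 = 1*24 + 13, so a_1 = 1.
  24 = 1*13 + 11, so a_2 = 1.
  13 = 1*11 + 2, so a_3 = 1.
  11 = 5*2 + 1, so a_4 = 5.
  2 = 2*1 + 0, so a_5 = 2.
The remainder reaches 0 after 6 divisions, so the expansion has 6 partial quotients, read off in order.

[1; 1, 1, 1, 5, 2]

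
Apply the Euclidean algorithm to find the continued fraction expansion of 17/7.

Run the Euclidean algorithm on 17 and 7; the successive quotients are the partial quotients a_0, a_1, ... (each step inverts the fractional part left over by the previous one):
  17 = 2*7 + 3, so a_0 = 2.
  7 = 2*3 + 1, so a_1 = 2.
  3 = 3*1 + 0, so a_2 = 3.
The remainder reaches 0 after 3 divisions, so the expansion has 3 partial quotients, read off in order.

[2; 2, 3]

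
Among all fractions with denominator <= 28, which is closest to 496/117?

Expand x = 496/117 as a continued fraction with the Euclidean algorithm:
  496 = 4*117 + 28, so a_0 = 4.
  117 = 4*28 + 5, so a_1 = 4.
  28 = 5*5 + 3, so a_2 = 5.
  5 = 1*3 + 2, so a_3 = 1.
  3 = 1*2 + 1, so a_4 = 1.
  2 = 2*1 + 0, so a_5 = 2.
so x = [4; 4, 5, 1, 1, 2].
Convergents (p_i = a_i*p_{i-1} + p_{i-2}, q_i = a_i*q_{i-1} + q_{i-2} with p_{-2}=0, p_{-1}=1, q_{-2}=1, q_{-1}=0), until the denominator exceeds 28:
  i=0: a_0=4, p_0 = 4*1 + 0 = 4, q_0 = 4*0 + 1 = 1.
  i=1: a_1=4, p_1 = 4*4 + 1 = 17, q_1 = 4*1 + 0 = 4.
  i=2: a_2=5, p_2 = 5*17 + 4 = 89, q_2 = 5*4 + 1 = 21.
  i=3: a_3=1, p_3 = 1*89 + 17 = 106, q_3 = 1*21 + 4 = 25.
  i=4: a_4=1, p_4 = 1*106 + 89 = 195, q_4 = 1*25 + 21 = 46.
q_4 = 46 > 28, so the last convergent with denominator <= 28 is p_3/q_3 = 106/25.
The closest fraction with denominator <= 28 is either p_3/q_3 or the intermediate fraction (k*p_3 + p_2)/(k*q_3 + q_2) with the largest k >= 1 whose denominator stays <= 28; these approach x as k grows, and every other convergent or intermediate fraction in range is farther away.
Largest k: floor((28 - q_2)/q_3) = floor((28 - 21)/25) = 0.
Since k = 0, no intermediate fraction beyond p_3/q_3 has denominator <= 28, so the convergent 106/25 is the closest (its error is |496*25 - 106*117|/(117*25) = 2/2925).

106/25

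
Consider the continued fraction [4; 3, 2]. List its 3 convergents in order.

4/1, 13/3, 30/7

Using the convergent recurrence p_i = a_i*p_{i-1} + p_{i-2}, q_i = a_i*q_{i-1} + q_{i-2} with p_{-2}=0, p_{-1}=1, q_{-2}=1, q_{-1}=0:
  i=0: a_0=4, p_0 = 4*1 + 0 = 4, q_0 = 4*0 + 1 = 1.
  i=1: a_1=3, p_1 = 3*4 + 1 = 13, q_1 = 3*1 + 0 = 3.
  i=2: a_2=2, p_2 = 2*13 + 4 = 30, q_2 = 2*3 + 1 = 7.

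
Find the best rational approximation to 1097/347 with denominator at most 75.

Expand x = 1097/347 as a continued fraction with the Euclidean algorithm:
  1097 = 3*347 + 56, so a_0 = 3.
  347 = 6*56 + 11, so a_1 = 6.
  56 = 5*11 + 1, so a_2 = 5.
  11 = 11*1 + 0, so a_3 = 11.
so x = [3; 6, 5, 11].
Convergents (p_i = a_i*p_{i-1} + p_{i-2}, q_i = a_i*q_{i-1} + q_{i-2} with p_{-2}=0, p_{-1}=1, q_{-2}=1, q_{-1}=0), until the denominator exceeds 75:
  i=0: a_0=3, p_0 = 3*1 + 0 = 3, q_0 = 3*0 + 1 = 1.
  i=1: a_1=6, p_1 = 6*3 + 1 = 19, q_1 = 6*1 + 0 = 6.
  i=2: a_2=5, p_2 = 5*19 + 3 = 98, q_2 = 5*6 + 1 = 31.
  i=3: a_3=11, p_3 = 11*98 + 19 = 1097, q_3 = 11*31 + 6 = 347.
q_3 = 347 > 75, so the last convergent with denominator <= 75 is p_2/q_2 = 98/31.
The closest fraction with denominator <= 75 is either p_2/q_2 or the intermediate fraction (k*p_2 + p_1)/(k*q_2 + q_1) with the largest k >= 1 whose denominator stays <= 75; these approach x as k grows, and every other convergent or intermediate fraction in range is farther away.
Largest k: floor((75 - q_1)/q_2) = floor((75 - 6)/31) = 2.
That gives (2*98 + 19)/(2*31 + 6) = 215/68.
Compare the errors: |x - 98/31| = |1097*31 - 98*347|/(347*31) = 1/10757, and |x - 215/68| = |1097*68 - 215*347|/(347*68) = 9/23596.
Cross-multiplying, 1*23596 = 23596 < 96813 = 9*10757, so 1/10757 is smaller: the convergent 98/31 is closer to x than 215/68.

98/31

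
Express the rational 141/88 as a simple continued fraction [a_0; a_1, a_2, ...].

Run the Euclidean algorithm on 141 and 88; the successive quotients are the partial quotients a_0, a_1, ... (each step inverts the fractional part left over by the previous one):
  141 = 1*88 + 53, so a_0 = 1.
  88 = 1*53 + 35, so a_1 = 1.
  53 = 1*35 + 18, so a_2 = 1.
  35 = 1*18 + 17, so a_3 = 1.
  18 = 1*17 + 1, so a_4 = 1.
  17 = 17*1 + 0, so a_5 = 17.
The remainder reaches 0 after 6 divisions, so the expansion has 6 partial quotients, read off in order.

[1; 1, 1, 1, 1, 17]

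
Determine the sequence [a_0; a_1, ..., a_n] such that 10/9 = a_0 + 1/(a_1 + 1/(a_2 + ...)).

[1; 9]

Run the Euclidean algorithm on 10 and 9; the successive quotients are the partial quotients a_0, a_1, ... (each step inverts the fractional part left over by the previous one):
  10 = 1*9 + 1, so a_0 = 1.
  9 = 9*1 + 0, so a_1 = 9.
The remainder reaches 0 after 2 divisions, so the expansion has 2 partial quotients, read off in order.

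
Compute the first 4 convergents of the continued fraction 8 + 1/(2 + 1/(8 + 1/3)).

8/1, 17/2, 144/17, 449/53

Using the convergent recurrence p_i = a_i*p_{i-1} + p_{i-2}, q_i = a_i*q_{i-1} + q_{i-2} with p_{-2}=0, p_{-1}=1, q_{-2}=1, q_{-1}=0:
  i=0: a_0=8, p_0 = 8*1 + 0 = 8, q_0 = 8*0 + 1 = 1.
  i=1: a_1=2, p_1 = 2*8 + 1 = 17, q_1 = 2*1 + 0 = 2.
  i=2: a_2=8, p_2 = 8*17 + 8 = 144, q_2 = 8*2 + 1 = 17.
  i=3: a_3=3, p_3 = 3*144 + 17 = 449, q_3 = 3*17 + 2 = 53.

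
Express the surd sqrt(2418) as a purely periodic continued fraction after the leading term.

Write x_i = (sqrt(2418) + m_i)/d_i with (m_0, d_0) = (0, 1). a_0 = floor(sqrt(2418)) = 49, since 49^2 = 2401 <= 2418 < 2500 = 50^2.
Iterate m_{i+1} = d_i*a_i - m_i, d_{i+1} = (2418 - m_{i+1}^2)/d_i, a_{i+1} = floor((a_0 + m_{i+1})/d_{i+1}):
  m_1 = 1*49 - 0 = 49, d_1 = (2418 - 49^2)/1 = 17/1 = 17, a_1 = floor((49 + 49)/17) = 5.
  m_2 = 17*5 - 49 = 36, d_2 = (2418 - 36^2)/17 = 1122/17 = 66, a_2 = floor((49 + 36)/66) = 1.
  m_3 = 66*1 - 36 = 30, d_3 = (2418 - 30^2)/66 = 1518/66 = 23, a_3 = floor((49 + 30)/23) = 3.
  m_4 = 23*3 - 30 = 39, d_4 = (2418 - 39^2)/23 = 897/23 = 39, a_4 = floor((49 + 39)/39) = 2.
  m_5 = 39*2 - 39 = 39, d_5 = (2418 - 39^2)/39 = 897/39 = 23, a_5 = floor((49 + 39)/23) = 3.
  m_6 = 23*3 - 39 = 30, d_6 = (2418 - 30^2)/23 = 1518/23 = 66, a_6 = floor((49 + 30)/66) = 1.
  m_7 = 66*1 - 30 = 36, d_7 = (2418 - 36^2)/66 = 1122/66 = 17, a_7 = floor((49 + 36)/17) = 5.
  m_8 = 17*5 - 36 = 49, d_8 = (2418 - 49^2)/17 = 17/17 = 1, a_8 = floor((49 + 49)/1) = 98.
  m_9 = 1*98 - 49 = 49, d_9 = (2418 - 49^2)/1 = 17/1 = 17: (m_9, d_9) = (m_1, d_1) = (49, 17), so from here the quotients repeat a_1, ..., a_8; the period length is 8.
Hence the expansion of sqrt(2418) is a_0 = 49 followed by the repeating block 5, 1, 3, 2, 3, 1, 5, 98 (period 8).

[49; (5, 1, 3, 2, 3, 1, 5, 98)]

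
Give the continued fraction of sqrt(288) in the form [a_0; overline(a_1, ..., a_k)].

[16; overline(1, 32)]

Write x_i = (sqrt(288) + m_i)/d_i with (m_0, d_0) = (0, 1). a_0 = floor(sqrt(288)) = 16, since 16^2 = 256 <= 288 < 289 = 17^2.
Iterate m_{i+1} = d_i*a_i - m_i, d_{i+1} = (288 - m_{i+1}^2)/d_i, a_{i+1} = floor((a_0 + m_{i+1})/d_{i+1}):
  m_1 = 1*16 - 0 = 16, d_1 = (288 - 16^2)/1 = 32/1 = 32, a_1 = floor((16 + 16)/32) = 1.
  m_2 = 32*1 - 16 = 16, d_2 = (288 - 16^2)/32 = 32/32 = 1, a_2 = floor((16 + 16)/1) = 32.
  m_3 = 1*32 - 16 = 16, d_3 = (288 - 16^2)/1 = 32/1 = 32: (m_3, d_3) = (m_1, d_1) = (16, 32), so from here the quotients repeat a_1, a_2; the period length is 2.
Hence the expansion of sqrt(288) is a_0 = 16 followed by the repeating block 1, 32 (period 2).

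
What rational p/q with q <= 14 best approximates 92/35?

21/8

Expand x = 92/35 as a continued fraction with the Euclidean algorithm:
  92 = 2*35 + 22, so a_0 = 2.
  35 = 1*22 + 13, so a_1 = 1.
  22 = 1*13 + 9, so a_2 = 1.
  13 = 1*9 + 4, so a_3 = 1.
  9 = 2*4 + 1, so a_4 = 2.
  4 = 4*1 + 0, so a_5 = 4.
so x = [2; 1, 1, 1, 2, 4].
Convergents (p_i = a_i*p_{i-1} + p_{i-2}, q_i = a_i*q_{i-1} + q_{i-2} with p_{-2}=0, p_{-1}=1, q_{-2}=1, q_{-1}=0), until the denominator exceeds 14:
  i=0: a_0=2, p_0 = 2*1 + 0 = 2, q_0 = 2*0 + 1 = 1.
  i=1: a_1=1, p_1 = 1*2 + 1 = 3, q_1 = 1*1 + 0 = 1.
  i=2: a_2=1, p_2 = 1*3 + 2 = 5, q_2 = 1*1 + 1 = 2.
  i=3: a_3=1, p_3 = 1*5 + 3 = 8, q_3 = 1*2 + 1 = 3.
  i=4: a_4=2, p_4 = 2*8 + 5 = 21, q_4 = 2*3 + 2 = 8.
  i=5: a_5=4, p_5 = 4*21 + 8 = 92, q_5 = 4*8 + 3 = 35.
q_5 = 35 > 14, so the last convergent with denominator <= 14 is p_4/q_4 = 21/8.
The closest fraction with denominator <= 14 is either p_4/q_4 or the intermediate fraction (k*p_4 + p_3)/(k*q_4 + q_3) with the largest k >= 1 whose denominator stays <= 14; these approach x as k grows, and every other convergent or intermediate fraction in range is farther away.
Largest k: floor((14 - q_3)/q_4) = floor((14 - 3)/8) = 1.
That gives (1*21 + 8)/(1*8 + 3) = 29/11.
Compare the errors: |x - 21/8| = |92*8 - 21*35|/(35*8) = 1/280, and |x - 29/11| = |92*11 - 29*35|/(35*11) = 3/385.
Cross-multiplying, 1*385 = 385 < 840 = 3*280, so 1/280 is smaller: the convergent 21/8 is closer to x than 29/11.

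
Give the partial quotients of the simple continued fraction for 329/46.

Run the Euclidean algorithm on 329 and 46; the successive quotients are the partial quotients a_0, a_1, ... (each step inverts the fractional part left over by the previous one):
  329 = 7*46 + 7, so a_0 = 7.
  46 = 6*7 + 4, so a_1 = 6.
  7 = 1*4 + 3, so a_2 = 1.
  4 = 1*3 + 1, so a_3 = 1.
  3 = 3*1 + 0, so a_4 = 3.
The remainder reaches 0 after 5 divisions, so the expansion has 5 partial quotients, read off in order.

[7; 6, 1, 1, 3]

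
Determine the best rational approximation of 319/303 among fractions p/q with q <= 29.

20/19

Expand x = 319/303 as a continued fraction with the Euclidean algorithm:
  319 = 1*303 + 16, so a_0 = 1.
  303 = 18*16 + 15, so a_1 = 18.
  16 = 1*15 + 1, so a_2 = 1.
  15 = 15*1 + 0, so a_3 = 15.
so x = [1; 18, 1, 15].
Convergents (p_i = a_i*p_{i-1} + p_{i-2}, q_i = a_i*q_{i-1} + q_{i-2} with p_{-2}=0, p_{-1}=1, q_{-2}=1, q_{-1}=0), until the denominator exceeds 29:
  i=0: a_0=1, p_0 = 1*1 + 0 = 1, q_0 = 1*0 + 1 = 1.
  i=1: a_1=18, p_1 = 18*1 + 1 = 19, q_1 = 18*1 + 0 = 18.
  i=2: a_2=1, p_2 = 1*19 + 1 = 20, q_2 = 1*18 + 1 = 19.
  i=3: a_3=15, p_3 = 15*20 + 19 = 319, q_3 = 15*19 + 18 = 303.
q_3 = 303 > 29, so the last convergent with denominator <= 29 is p_2/q_2 = 20/19.
The closest fraction with denominator <= 29 is either p_2/q_2 or the intermediate fraction (k*p_2 + p_1)/(k*q_2 + q_1) with the largest k >= 1 whose denominator stays <= 29; these approach x as k grows, and every other convergent or intermediate fraction in range is farther away.
Largest k: floor((29 - q_1)/q_2) = floor((29 - 18)/19) = 0.
Since k = 0, no intermediate fraction beyond p_2/q_2 has denominator <= 29, so the convergent 20/19 is the closest (its error is |319*19 - 20*303|/(303*19) = 1/5757).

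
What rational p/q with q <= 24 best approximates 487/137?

32/9

Expand x = 487/137 as a continued fraction with the Euclidean algorithm:
  487 = 3*137 + 76, so a_0 = 3.
  137 = 1*76 + 61, so a_1 = 1.
  76 = 1*61 + 15, so a_2 = 1.
  61 = 4*15 + 1, so a_3 = 4.
  15 = 15*1 + 0, so a_4 = 15.
so x = [3; 1, 1, 4, 15].
Convergents (p_i = a_i*p_{i-1} + p_{i-2}, q_i = a_i*q_{i-1} + q_{i-2} with p_{-2}=0, p_{-1}=1, q_{-2}=1, q_{-1}=0), until the denominator exceeds 24:
  i=0: a_0=3, p_0 = 3*1 + 0 = 3, q_0 = 3*0 + 1 = 1.
  i=1: a_1=1, p_1 = 1*3 + 1 = 4, q_1 = 1*1 + 0 = 1.
  i=2: a_2=1, p_2 = 1*4 + 3 = 7, q_2 = 1*1 + 1 = 2.
  i=3: a_3=4, p_3 = 4*7 + 4 = 32, q_3 = 4*2 + 1 = 9.
  i=4: a_4=15, p_4 = 15*32 + 7 = 487, q_4 = 15*9 + 2 = 137.
q_4 = 137 > 24, so the last convergent with denominator <= 24 is p_3/q_3 = 32/9.
The closest fraction with denominator <= 24 is either p_3/q_3 or the intermediate fraction (k*p_3 + p_2)/(k*q_3 + q_2) with the largest k >= 1 whose denominator stays <= 24; these approach x as k grows, and every other convergent or intermediate fraction in range is farther away.
Largest k: floor((24 - q_2)/q_3) = floor((24 - 2)/9) = 2.
That gives (2*32 + 7)/(2*9 + 2) = 71/20.
Compare the errors: |x - 32/9| = |487*9 - 32*137|/(137*9) = 1/1233, and |x - 71/20| = |487*20 - 71*137|/(137*20) = 13/2740.
Cross-multiplying, 1*2740 = 2740 < 16029 = 13*1233, so 1/1233 is smaller: the convergent 32/9 is closer to x than 71/20.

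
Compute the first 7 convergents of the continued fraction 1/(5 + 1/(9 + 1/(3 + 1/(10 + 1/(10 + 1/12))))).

0/1, 1/5, 9/46, 28/143, 289/1476, 2918/14903, 35305/180312

Using the convergent recurrence p_i = a_i*p_{i-1} + p_{i-2}, q_i = a_i*q_{i-1} + q_{i-2} with p_{-2}=0, p_{-1}=1, q_{-2}=1, q_{-1}=0:
  i=0: a_0=0, p_0 = 0*1 + 0 = 0, q_0 = 0*0 + 1 = 1.
  i=1: a_1=5, p_1 = 5*0 + 1 = 1, q_1 = 5*1 + 0 = 5.
  i=2: a_2=9, p_2 = 9*1 + 0 = 9, q_2 = 9*5 + 1 = 46.
  i=3: a_3=3, p_3 = 3*9 + 1 = 28, q_3 = 3*46 + 5 = 143.
  i=4: a_4=10, p_4 = 10*28 + 9 = 289, q_4 = 10*143 + 46 = 1476.
  i=5: a_5=10, p_5 = 10*289 + 28 = 2918, q_5 = 10*1476 + 143 = 14903.
  i=6: a_6=12, p_6 = 12*2918 + 289 = 35305, q_6 = 12*14903 + 1476 = 180312.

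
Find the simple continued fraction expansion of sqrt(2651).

[51; (2, 20, 10, 4, 51, 4, 10, 20, 2, 102)]

Write x_i = (sqrt(2651) + m_i)/d_i with (m_0, d_0) = (0, 1). a_0 = floor(sqrt(2651)) = 51, since 51^2 = 2601 <= 2651 < 2704 = 52^2.
Iterate m_{i+1} = d_i*a_i - m_i, d_{i+1} = (2651 - m_{i+1}^2)/d_i, a_{i+1} = floor((a_0 + m_{i+1})/d_{i+1}):
  m_1 = 1*51 - 0 = 51, d_1 = (2651 - 51^2)/1 = 50/1 = 50, a_1 = floor((51 + 51)/50) = 2.
  m_2 = 50*2 - 51 = 49, d_2 = (2651 - 49^2)/50 = 250/50 = 5, a_2 = floor((51 + 49)/5) = 20.
  m_3 = 5*20 - 49 = 51, d_3 = (2651 - 51^2)/5 = 50/5 = 10, a_3 = floor((51 + 51)/10) = 10.
  m_4 = 10*10 - 51 = 49, d_4 = (2651 - 49^2)/10 = 250/10 = 25, a_4 = floor((51 + 49)/25) = 4.
  m_5 = 25*4 - 49 = 51, d_5 = (2651 - 51^2)/25 = 50/25 = 2, a_5 = floor((51 + 51)/2) = 51.
  m_6 = 2*51 - 51 = 51, d_6 = (2651 - 51^2)/2 = 50/2 = 25, a_6 = floor((51 + 51)/25) = 4.
  m_7 = 25*4 - 51 = 49, d_7 = (2651 - 49^2)/25 = 250/25 = 10, a_7 = floor((51 + 49)/10) = 10.
  m_8 = 10*10 - 49 = 51, d_8 = (2651 - 51^2)/10 = 50/10 = 5, a_8 = floor((51 + 51)/5) = 20.
  m_9 = 5*20 - 51 = 49, d_9 = (2651 - 49^2)/5 = 250/5 = 50, a_9 = floor((51 + 49)/50) = 2.
  m_10 = 50*2 - 49 = 51, d_10 = (2651 - 51^2)/50 = 50/50 = 1, a_10 = floor((51 + 51)/1) = 102.
  m_11 = 1*102 - 51 = 51, d_11 = (2651 - 51^2)/1 = 50/1 = 50: (m_11, d_11) = (m_1, d_1) = (51, 50), so from here the quotients repeat a_1, ..., a_10; the period length is 10.
Hence the expansion of sqrt(2651) is a_0 = 51 followed by the repeating block 2, 20, 10, 4, 51, 4, 10, 20, 2, 102 (period 10).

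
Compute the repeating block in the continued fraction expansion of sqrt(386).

[19; (1, 1, 1, 4, 1, 18, 1, 4, 1, 1, 1, 38)]

Write x_i = (sqrt(386) + m_i)/d_i with (m_0, d_0) = (0, 1). a_0 = floor(sqrt(386)) = 19, since 19^2 = 361 <= 386 < 400 = 20^2.
Iterate m_{i+1} = d_i*a_i - m_i, d_{i+1} = (386 - m_{i+1}^2)/d_i, a_{i+1} = floor((a_0 + m_{i+1})/d_{i+1}):
  m_1 = 1*19 - 0 = 19, d_1 = (386 - 19^2)/1 = 25/1 = 25, a_1 = floor((19 + 19)/25) = 1.
  m_2 = 25*1 - 19 = 6, d_2 = (386 - 6^2)/25 = 350/25 = 14, a_2 = floor((19 + 6)/14) = 1.
  m_3 = 14*1 - 6 = 8, d_3 = (386 - 8^2)/14 = 322/14 = 23, a_3 = floor((19 + 8)/23) = 1.
  m_4 = 23*1 - 8 = 15, d_4 = (386 - 15^2)/23 = 161/23 = 7, a_4 = floor((19 + 15)/7) = 4.
  m_5 = 7*4 - 15 = 13, d_5 = (386 - 13^2)/7 = 217/7 = 31, a_5 = floor((19 + 13)/31) = 1.
  m_6 = 31*1 - 13 = 18, d_6 = (386 - 18^2)/31 = 62/31 = 2, a_6 = floor((19 + 18)/2) = 18.
  m_7 = 2*18 - 18 = 18, d_7 = (386 - 18^2)/2 = 62/2 = 31, a_7 = floor((19 + 18)/31) = 1.
  m_8 = 31*1 - 18 = 13, d_8 = (386 - 13^2)/31 = 217/31 = 7, a_8 = floor((19 + 13)/7) = 4.
  m_9 = 7*4 - 13 = 15, d_9 = (386 - 15^2)/7 = 161/7 = 23, a_9 = floor((19 + 15)/23) = 1.
  m_10 = 23*1 - 15 = 8, d_10 = (386 - 8^2)/23 = 322/23 = 14, a_10 = floor((19 + 8)/14) = 1.
  m_11 = 14*1 - 8 = 6, d_11 = (386 - 6^2)/14 = 350/14 = 25, a_11 = floor((19 + 6)/25) = 1.
  m_12 = 25*1 - 6 = 19, d_12 = (386 - 19^2)/25 = 25/25 = 1, a_12 = floor((19 + 19)/1) = 38.
  m_13 = 1*38 - 19 = 19, d_13 = (386 - 19^2)/1 = 25/1 = 25: (m_13, d_13) = (m_1, d_1) = (19, 25), so from here the quotients repeat a_1, ..., a_12; the period length is 12.
Hence the expansion of sqrt(386) is a_0 = 19 followed by the repeating block 1, 1, 1, 4, 1, 18, 1, 4, 1, 1, 1, 38 (period 12).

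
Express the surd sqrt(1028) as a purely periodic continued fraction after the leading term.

[32; (16, 64)]

Write x_i = (sqrt(1028) + m_i)/d_i with (m_0, d_0) = (0, 1). a_0 = floor(sqrt(1028)) = 32, since 32^2 = 1024 <= 1028 < 1089 = 33^2.
Iterate m_{i+1} = d_i*a_i - m_i, d_{i+1} = (1028 - m_{i+1}^2)/d_i, a_{i+1} = floor((a_0 + m_{i+1})/d_{i+1}):
  m_1 = 1*32 - 0 = 32, d_1 = (1028 - 32^2)/1 = 4/1 = 4, a_1 = floor((32 + 32)/4) = 16.
  m_2 = 4*16 - 32 = 32, d_2 = (1028 - 32^2)/4 = 4/4 = 1, a_2 = floor((32 + 32)/1) = 64.
  m_3 = 1*64 - 32 = 32, d_3 = (1028 - 32^2)/1 = 4/1 = 4: (m_3, d_3) = (m_1, d_1) = (32, 4), so from here the quotients repeat a_1, a_2; the period length is 2.
Hence the expansion of sqrt(1028) is a_0 = 32 followed by the repeating block 16, 64 (period 2).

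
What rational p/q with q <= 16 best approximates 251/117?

Expand x = 251/117 as a continued fraction with the Euclidean algorithm:
  251 = 2*117 + 17, so a_0 = 2.
  117 = 6*17 + 15, so a_1 = 6.
  17 = 1*15 + 2, so a_2 = 1.
  15 = 7*2 + 1, so a_3 = 7.
  2 = 2*1 + 0, so a_4 = 2.
so x = [2; 6, 1, 7, 2].
Convergents (p_i = a_i*p_{i-1} + p_{i-2}, q_i = a_i*q_{i-1} + q_{i-2} with p_{-2}=0, p_{-1}=1, q_{-2}=1, q_{-1}=0), until the denominator exceeds 16:
  i=0: a_0=2, p_0 = 2*1 + 0 = 2, q_0 = 2*0 + 1 = 1.
  i=1: a_1=6, p_1 = 6*2 + 1 = 13, q_1 = 6*1 + 0 = 6.
  i=2: a_2=1, p_2 = 1*13 + 2 = 15, q_2 = 1*6 + 1 = 7.
  i=3: a_3=7, p_3 = 7*15 + 13 = 118, q_3 = 7*7 + 6 = 55.
q_3 = 55 > 16, so the last convergent with denominator <= 16 is p_2/q_2 = 15/7.
The closest fraction with denominator <= 16 is either p_2/q_2 or the intermediate fraction (k*p_2 + p_1)/(k*q_2 + q_1) with the largest k >= 1 whose denominator stays <= 16; these approach x as k grows, and every other convergent or intermediate fraction in range is farther away.
Largest k: floor((16 - q_1)/q_2) = floor((16 - 6)/7) = 1.
That gives (1*15 + 13)/(1*7 + 6) = 28/13.
Compare the errors: |x - 15/7| = |251*7 - 15*117|/(117*7) = 2/819, and |x - 28/13| = |251*13 - 28*117|/(117*13) = 13/1521.
Cross-multiplying, 2*1521 = 3042 < 10647 = 13*819, so 2/819 is smaller: the convergent 15/7 is closer to x than 28/13.

15/7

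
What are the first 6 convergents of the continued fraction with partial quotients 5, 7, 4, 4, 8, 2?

Using the convergent recurrence p_i = a_i*p_{i-1} + p_{i-2}, q_i = a_i*q_{i-1} + q_{i-2} with p_{-2}=0, p_{-1}=1, q_{-2}=1, q_{-1}=0:
  i=0: a_0=5, p_0 = 5*1 + 0 = 5, q_0 = 5*0 + 1 = 1.
  i=1: a_1=7, p_1 = 7*5 + 1 = 36, q_1 = 7*1 + 0 = 7.
  i=2: a_2=4, p_2 = 4*36 + 5 = 149, q_2 = 4*7 + 1 = 29.
  i=3: a_3=4, p_3 = 4*149 + 36 = 632, q_3 = 4*29 + 7 = 123.
  i=4: a_4=8, p_4 = 8*632 + 149 = 5205, q_4 = 8*123 + 29 = 1013.
  i=5: a_5=2, p_5 = 2*5205 + 632 = 11042, q_5 = 2*1013 + 123 = 2149.

5/1, 36/7, 149/29, 632/123, 5205/1013, 11042/2149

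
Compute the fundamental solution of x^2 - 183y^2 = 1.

(x, y) = (487, 36)

First expand sqrt(183) as a continued fraction. With x_i = (sqrt(183) + m_i)/d_i and (m_0, d_0) = (0, 1): a_0 = floor(sqrt(183)) = 13, since 13^2 = 169 <= 183 < 196 = 14^2.
Iterate m_{i+1} = d_i*a_i - m_i, d_{i+1} = (183 - m_{i+1}^2)/d_i, a_{i+1} = floor((a_0 + m_{i+1})/d_{i+1}):
  m_1 = 1*13 - 0 = 13, d_1 = (183 - 13^2)/1 = 14/1 = 14, a_1 = floor((13 + 13)/14) = 1.
  m_2 = 14*1 - 13 = 1, d_2 = (183 - 1^2)/14 = 182/14 = 13, a_2 = floor((13 + 1)/13) = 1.
  m_3 = 13*1 - 1 = 12, d_3 = (183 - 12^2)/13 = 39/13 = 3, a_3 = floor((13 + 12)/3) = 8.
  m_4 = 3*8 - 12 = 12, d_4 = (183 - 12^2)/3 = 39/3 = 13, a_4 = floor((13 + 12)/13) = 1.
  m_5 = 13*1 - 12 = 1, d_5 = (183 - 1^2)/13 = 182/13 = 14, a_5 = floor((13 + 1)/14) = 1.
  m_6 = 14*1 - 1 = 13, d_6 = (183 - 13^2)/14 = 14/14 = 1, a_6 = floor((13 + 13)/1) = 26.
  m_7 = 1*26 - 13 = 13, d_7 = (183 - 13^2)/1 = 14/1 = 14: (m_7, d_7) = (m_1, d_1) = (13, 14), so from here the quotients repeat a_1, ..., a_6; the period length is 6.
So sqrt(183) = [13; (1, 1, 8, 1, 1, 26)] with period length k = 6.
k is even, so the fundamental solution of x^2 - 183y^2 = 1 is (p_{k-1}, q_{k-1}) = (p_5, q_5); compute convergents through index 5.
Convergents (p_i = a_i*p_{i-1} + p_{i-2}, q_i = a_i*q_{i-1} + q_{i-2} with p_{-2}=0, p_{-1}=1, q_{-2}=1, q_{-1}=0):
  i=0: a_0=13, p_0 = 13*1 + 0 = 13, q_0 = 13*0 + 1 = 1.
  i=1: a_1=1, p_1 = 1*13 + 1 = 14, q_1 = 1*1 + 0 = 1.
  i=2: a_2=1, p_2 = 1*14 + 13 = 27, q_2 = 1*1 + 1 = 2.
  i=3: a_3=8, p_3 = 8*27 + 14 = 230, q_3 = 8*2 + 1 = 17.
  i=4: a_4=1, p_4 = 1*230 + 27 = 257, q_4 = 1*17 + 2 = 19.
  i=5: a_5=1, p_5 = 1*257 + 230 = 487, q_5 = 1*19 + 17 = 36.
Check: 487^2 - 183*36^2 = 237169 - 237168 = 1, so (x, y) = (487, 36) solves the equation, and by the theorem it is the least positive solution.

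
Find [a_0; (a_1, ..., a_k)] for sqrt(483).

[21; (1, 42)]

Write x_i = (sqrt(483) + m_i)/d_i with (m_0, d_0) = (0, 1). a_0 = floor(sqrt(483)) = 21, since 21^2 = 441 <= 483 < 484 = 22^2.
Iterate m_{i+1} = d_i*a_i - m_i, d_{i+1} = (483 - m_{i+1}^2)/d_i, a_{i+1} = floor((a_0 + m_{i+1})/d_{i+1}):
  m_1 = 1*21 - 0 = 21, d_1 = (483 - 21^2)/1 = 42/1 = 42, a_1 = floor((21 + 21)/42) = 1.
  m_2 = 42*1 - 21 = 21, d_2 = (483 - 21^2)/42 = 42/42 = 1, a_2 = floor((21 + 21)/1) = 42.
  m_3 = 1*42 - 21 = 21, d_3 = (483 - 21^2)/1 = 42/1 = 42: (m_3, d_3) = (m_1, d_1) = (21, 42), so from here the quotients repeat a_1, a_2; the period length is 2.
Hence the expansion of sqrt(483) is a_0 = 21 followed by the repeating block 1, 42 (period 2).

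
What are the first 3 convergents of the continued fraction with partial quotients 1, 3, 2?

Using the convergent recurrence p_i = a_i*p_{i-1} + p_{i-2}, q_i = a_i*q_{i-1} + q_{i-2} with p_{-2}=0, p_{-1}=1, q_{-2}=1, q_{-1}=0:
  i=0: a_0=1, p_0 = 1*1 + 0 = 1, q_0 = 1*0 + 1 = 1.
  i=1: a_1=3, p_1 = 3*1 + 1 = 4, q_1 = 3*1 + 0 = 3.
  i=2: a_2=2, p_2 = 2*4 + 1 = 9, q_2 = 2*3 + 1 = 7.

1/1, 4/3, 9/7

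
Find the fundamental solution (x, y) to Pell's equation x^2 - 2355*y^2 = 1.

First expand sqrt(2355) as a continued fraction. With x_i = (sqrt(2355) + m_i)/d_i and (m_0, d_0) = (0, 1): a_0 = floor(sqrt(2355)) = 48, since 48^2 = 2304 <= 2355 < 2401 = 49^2.
Iterate m_{i+1} = d_i*a_i - m_i, d_{i+1} = (2355 - m_{i+1}^2)/d_i, a_{i+1} = floor((a_0 + m_{i+1})/d_{i+1}):
  m_1 = 1*48 - 0 = 48, d_1 = (2355 - 48^2)/1 = 51/1 = 51, a_1 = floor((48 + 48)/51) = 1.
  m_2 = 51*1 - 48 = 3, d_2 = (2355 - 3^2)/51 = 2346/51 = 46, a_2 = floor((48 + 3)/46) = 1.
  m_3 = 46*1 - 3 = 43, d_3 = (2355 - 43^2)/46 = 506/46 = 11, a_3 = floor((48 + 43)/11) = 8.
  m_4 = 11*8 - 43 = 45, d_4 = (2355 - 45^2)/11 = 330/11 = 30, a_4 = floor((48 + 45)/30) = 3.
  m_5 = 30*3 - 45 = 45, d_5 = (2355 - 45^2)/30 = 330/30 = 11, a_5 = floor((48 + 45)/11) = 8.
  m_6 = 11*8 - 45 = 43, d_6 = (2355 - 43^2)/11 = 506/11 = 46, a_6 = floor((48 + 43)/46) = 1.
  m_7 = 46*1 - 43 = 3, d_7 = (2355 - 3^2)/46 = 2346/46 = 51, a_7 = floor((48 + 3)/51) = 1.
  m_8 = 51*1 - 3 = 48, d_8 = (2355 - 48^2)/51 = 51/51 = 1, a_8 = floor((48 + 48)/1) = 96.
  m_9 = 1*96 - 48 = 48, d_9 = (2355 - 48^2)/1 = 51/1 = 51: (m_9, d_9) = (m_1, d_1) = (48, 51), so from here the quotients repeat a_1, ..., a_8; the period length is 8.
So sqrt(2355) = [48; (1, 1, 8, 3, 8, 1, 1, 96)] with period length k = 8.
k is even, so the fundamental solution of x^2 - 2355y^2 = 1 is (p_{k-1}, q_{k-1}) = (p_7, q_7); compute convergents through index 7.
Convergents (p_i = a_i*p_{i-1} + p_{i-2}, q_i = a_i*q_{i-1} + q_{i-2} with p_{-2}=0, p_{-1}=1, q_{-2}=1, q_{-1}=0):
  i=0: a_0=48, p_0 = 48*1 + 0 = 48, q_0 = 48*0 + 1 = 1.
  i=1: a_1=1, p_1 = 1*48 + 1 = 49, q_1 = 1*1 + 0 = 1.
  i=2: a_2=1, p_2 = 1*49 + 48 = 97, q_2 = 1*1 + 1 = 2.
  i=3: a_3=8, p_3 = 8*97 + 49 = 825, q_3 = 8*2 + 1 = 17.
  i=4: a_4=3, p_4 = 3*825 + 97 = 2572, q_4 = 3*17 + 2 = 53.
  i=5: a_5=8, p_5 = 8*2572 + 825 = 21401, q_5 = 8*53 + 17 = 441.
  i=6: a_6=1, p_6 = 1*21401 + 2572 = 23973, q_6 = 1*441 + 53 = 494.
  i=7: a_7=1, p_7 = 1*23973 + 21401 = 45374, q_7 = 1*494 + 441 = 935.
Check: 45374^2 - 2355*935^2 = 2058799876 - 2058799875 = 1, so (x, y) = (45374, 935) solves the equation, and by the theorem it is the least positive solution.

(x, y) = (45374, 935)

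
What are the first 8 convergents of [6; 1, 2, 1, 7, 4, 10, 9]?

6/1, 7/1, 20/3, 27/4, 209/31, 863/128, 8839/1311, 80414/11927

Using the convergent recurrence p_i = a_i*p_{i-1} + p_{i-2}, q_i = a_i*q_{i-1} + q_{i-2} with p_{-2}=0, p_{-1}=1, q_{-2}=1, q_{-1}=0:
  i=0: a_0=6, p_0 = 6*1 + 0 = 6, q_0 = 6*0 + 1 = 1.
  i=1: a_1=1, p_1 = 1*6 + 1 = 7, q_1 = 1*1 + 0 = 1.
  i=2: a_2=2, p_2 = 2*7 + 6 = 20, q_2 = 2*1 + 1 = 3.
  i=3: a_3=1, p_3 = 1*20 + 7 = 27, q_3 = 1*3 + 1 = 4.
  i=4: a_4=7, p_4 = 7*27 + 20 = 209, q_4 = 7*4 + 3 = 31.
  i=5: a_5=4, p_5 = 4*209 + 27 = 863, q_5 = 4*31 + 4 = 128.
  i=6: a_6=10, p_6 = 10*863 + 209 = 8839, q_6 = 10*128 + 31 = 1311.
  i=7: a_7=9, p_7 = 9*8839 + 863 = 80414, q_7 = 9*1311 + 128 = 11927.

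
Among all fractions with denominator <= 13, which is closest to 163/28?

64/11

Expand x = 163/28 as a continued fraction with the Euclidean algorithm:
  163 = 5*28 + 23, so a_0 = 5.
  28 = 1*23 + 5, so a_1 = 1.
  23 = 4*5 + 3, so a_2 = 4.
  5 = 1*3 + 2, so a_3 = 1.
  3 = 1*2 + 1, so a_4 = 1.
  2 = 2*1 + 0, so a_5 = 2.
so x = [5; 1, 4, 1, 1, 2].
Convergents (p_i = a_i*p_{i-1} + p_{i-2}, q_i = a_i*q_{i-1} + q_{i-2} with p_{-2}=0, p_{-1}=1, q_{-2}=1, q_{-1}=0), until the denominator exceeds 13:
  i=0: a_0=5, p_0 = 5*1 + 0 = 5, q_0 = 5*0 + 1 = 1.
  i=1: a_1=1, p_1 = 1*5 + 1 = 6, q_1 = 1*1 + 0 = 1.
  i=2: a_2=4, p_2 = 4*6 + 5 = 29, q_2 = 4*1 + 1 = 5.
  i=3: a_3=1, p_3 = 1*29 + 6 = 35, q_3 = 1*5 + 1 = 6.
  i=4: a_4=1, p_4 = 1*35 + 29 = 64, q_4 = 1*6 + 5 = 11.
  i=5: a_5=2, p_5 = 2*64 + 35 = 163, q_5 = 2*11 + 6 = 28.
q_5 = 28 > 13, so the last convergent with denominator <= 13 is p_4/q_4 = 64/11.
The closest fraction with denominator <= 13 is either p_4/q_4 or the intermediate fraction (k*p_4 + p_3)/(k*q_4 + q_3) with the largest k >= 1 whose denominator stays <= 13; these approach x as k grows, and every other convergent or intermediate fraction in range is farther away.
Largest k: floor((13 - q_3)/q_4) = floor((13 - 6)/11) = 0.
Since k = 0, no intermediate fraction beyond p_4/q_4 has denominator <= 13, so the convergent 64/11 is the closest (its error is |163*11 - 64*28|/(28*11) = 1/308).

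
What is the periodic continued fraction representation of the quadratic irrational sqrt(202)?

Write x_i = (sqrt(202) + m_i)/d_i with (m_0, d_0) = (0, 1). a_0 = floor(sqrt(202)) = 14, since 14^2 = 196 <= 202 < 225 = 15^2.
Iterate m_{i+1} = d_i*a_i - m_i, d_{i+1} = (202 - m_{i+1}^2)/d_i, a_{i+1} = floor((a_0 + m_{i+1})/d_{i+1}):
  m_1 = 1*14 - 0 = 14, d_1 = (202 - 14^2)/1 = 6/1 = 6, a_1 = floor((14 + 14)/6) = 4.
  m_2 = 6*4 - 14 = 10, d_2 = (202 - 10^2)/6 = 102/6 = 17, a_2 = floor((14 + 10)/17) = 1.
  m_3 = 17*1 - 10 = 7, d_3 = (202 - 7^2)/17 = 153/17 = 9, a_3 = floor((14 + 7)/9) = 2.
  m_4 = 9*2 - 7 = 11, d_4 = (202 - 11^2)/9 = 81/9 = 9, a_4 = floor((14 + 11)/9) = 2.
  m_5 = 9*2 - 11 = 7, d_5 = (202 - 7^2)/9 = 153/9 = 17, a_5 = floor((14 + 7)/17) = 1.
  m_6 = 17*1 - 7 = 10, d_6 = (202 - 10^2)/17 = 102/17 = 6, a_6 = floor((14 + 10)/6) = 4.
  m_7 = 6*4 - 10 = 14, d_7 = (202 - 14^2)/6 = 6/6 = 1, a_7 = floor((14 + 14)/1) = 28.
  m_8 = 1*28 - 14 = 14, d_8 = (202 - 14^2)/1 = 6/1 = 6: (m_8, d_8) = (m_1, d_1) = (14, 6), so from here the quotients repeat a_1, ..., a_7; the period length is 7.
Hence the expansion of sqrt(202) is a_0 = 14 followed by the repeating block 4, 1, 2, 2, 1, 4, 28 (period 7).

[14; (4, 1, 2, 2, 1, 4, 28)]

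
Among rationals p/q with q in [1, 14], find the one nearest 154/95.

Expand x = 154/95 as a continued fraction with the Euclidean algorithm:
  154 = 1*95 + 59, so a_0 = 1.
  95 = 1*59 + 36, so a_1 = 1.
  59 = 1*36 + 23, so a_2 = 1.
  36 = 1*23 + 13, so a_3 = 1.
  23 = 1*13 + 10, so a_4 = 1.
  13 = 1*10 + 3, so a_5 = 1.
  10 = 3*3 + 1, so a_6 = 3.
  3 = 3*1 + 0, so a_7 = 3.
so x = [1; 1, 1, 1, 1, 1, 3, 3].
Convergents (p_i = a_i*p_{i-1} + p_{i-2}, q_i = a_i*q_{i-1} + q_{i-2} with p_{-2}=0, p_{-1}=1, q_{-2}=1, q_{-1}=0), until the denominator exceeds 14:
  i=0: a_0=1, p_0 = 1*1 + 0 = 1, q_0 = 1*0 + 1 = 1.
  i=1: a_1=1, p_1 = 1*1 + 1 = 2, q_1 = 1*1 + 0 = 1.
  i=2: a_2=1, p_2 = 1*2 + 1 = 3, q_2 = 1*1 + 1 = 2.
  i=3: a_3=1, p_3 = 1*3 + 2 = 5, q_3 = 1*2 + 1 = 3.
  i=4: a_4=1, p_4 = 1*5 + 3 = 8, q_4 = 1*3 + 2 = 5.
  i=5: a_5=1, p_5 = 1*8 + 5 = 13, q_5 = 1*5 + 3 = 8.
  i=6: a_6=3, p_6 = 3*13 + 8 = 47, q_6 = 3*8 + 5 = 29.
q_6 = 29 > 14, so the last convergent with denominator <= 14 is p_5/q_5 = 13/8.
The closest fraction with denominator <= 14 is either p_5/q_5 or the intermediate fraction (k*p_5 + p_4)/(k*q_5 + q_4) with the largest k >= 1 whose denominator stays <= 14; these approach x as k grows, and every other convergent or intermediate fraction in range is farther away.
Largest k: floor((14 - q_4)/q_5) = floor((14 - 5)/8) = 1.
That gives (1*13 + 8)/(1*8 + 5) = 21/13.
Compare the errors: |x - 13/8| = |154*8 - 13*95|/(95*8) = 3/760, and |x - 21/13| = |154*13 - 21*95|/(95*13) = 7/1235.
Cross-multiplying, 3*1235 = 3705 < 5320 = 7*760, so 3/760 is smaller: the convergent 13/8 is closer to x than 21/13.

13/8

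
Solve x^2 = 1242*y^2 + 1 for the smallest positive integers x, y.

First expand sqrt(1242) as a continued fraction. With x_i = (sqrt(1242) + m_i)/d_i and (m_0, d_0) = (0, 1): a_0 = floor(sqrt(1242)) = 35, since 35^2 = 1225 <= 1242 < 1296 = 36^2.
Iterate m_{i+1} = d_i*a_i - m_i, d_{i+1} = (1242 - m_{i+1}^2)/d_i, a_{i+1} = floor((a_0 + m_{i+1})/d_{i+1}):
  m_1 = 1*35 - 0 = 35, d_1 = (1242 - 35^2)/1 = 17/1 = 17, a_1 = floor((35 + 35)/17) = 4.
  m_2 = 17*4 - 35 = 33, d_2 = (1242 - 33^2)/17 = 153/17 = 9, a_2 = floor((35 + 33)/9) = 7.
  m_3 = 9*7 - 33 = 30, d_3 = (1242 - 30^2)/9 = 342/9 = 38, a_3 = floor((35 + 30)/38) = 1.
  m_4 = 38*1 - 30 = 8, d_4 = (1242 - 8^2)/38 = 1178/38 = 31, a_4 = floor((35 + 8)/31) = 1.
  m_5 = 31*1 - 8 = 23, d_5 = (1242 - 23^2)/31 = 713/31 = 23, a_5 = floor((35 + 23)/23) = 2.
  m_6 = 23*2 - 23 = 23, d_6 = (1242 - 23^2)/23 = 713/23 = 31, a_6 = floor((35 + 23)/31) = 1.
  m_7 = 31*1 - 23 = 8, d_7 = (1242 - 8^2)/31 = 1178/31 = 38, a_7 = floor((35 + 8)/38) = 1.
  m_8 = 38*1 - 8 = 30, d_8 = (1242 - 30^2)/38 = 342/38 = 9, a_8 = floor((35 + 30)/9) = 7.
  m_9 = 9*7 - 30 = 33, d_9 = (1242 - 33^2)/9 = 153/9 = 17, a_9 = floor((35 + 33)/17) = 4.
  m_10 = 17*4 - 33 = 35, d_10 = (1242 - 35^2)/17 = 17/17 = 1, a_10 = floor((35 + 35)/1) = 70.
  m_11 = 1*70 - 35 = 35, d_11 = (1242 - 35^2)/1 = 17/1 = 17: (m_11, d_11) = (m_1, d_1) = (35, 17), so from here the quotients repeat a_1, ..., a_10; the period length is 10.
So sqrt(1242) = [35; (4, 7, 1, 1, 2, 1, 1, 7, 4, 70)] with period length k = 10.
k is even, so the fundamental solution of x^2 - 1242y^2 = 1 is (p_{k-1}, q_{k-1}) = (p_9, q_9); compute convergents through index 9.
Convergents (p_i = a_i*p_{i-1} + p_{i-2}, q_i = a_i*q_{i-1} + q_{i-2} with p_{-2}=0, p_{-1}=1, q_{-2}=1, q_{-1}=0):
  i=0: a_0=35, p_0 = 35*1 + 0 = 35, q_0 = 35*0 + 1 = 1.
  i=1: a_1=4, p_1 = 4*35 + 1 = 141, q_1 = 4*1 + 0 = 4.
  i=2: a_2=7, p_2 = 7*141 + 35 = 1022, q_2 = 7*4 + 1 = 29.
  i=3: a_3=1, p_3 = 1*1022 + 141 = 1163, q_3 = 1*29 + 4 = 33.
  i=4: a_4=1, p_4 = 1*1163 + 1022 = 2185, q_4 = 1*33 + 29 = 62.
  i=5: a_5=2, p_5 = 2*2185 + 1163 = 5533, q_5 = 2*62 + 33 = 157.
  i=6: a_6=1, p_6 = 1*5533 + 2185 = 7718, q_6 = 1*157 + 62 = 219.
  i=7: a_7=1, p_7 = 1*7718 + 5533 = 13251, q_7 = 1*219 + 157 = 376.
  i=8: a_8=7, p_8 = 7*13251 + 7718 = 100475, q_8 = 7*376 + 219 = 2851.
  i=9: a_9=4, p_9 = 4*100475 + 13251 = 415151, q_9 = 4*2851 + 376 = 11780.
Check: 415151^2 - 1242*11780^2 = 172350352801 - 172350352800 = 1, so (x, y) = (415151, 11780) solves the equation, and by the theorem it is the least positive solution.

(x, y) = (415151, 11780)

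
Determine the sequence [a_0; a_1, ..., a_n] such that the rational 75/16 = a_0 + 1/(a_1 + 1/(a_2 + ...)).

Run the Euclidean algorithm on 75 and 16; the successive quotients are the partial quotients a_0, a_1, ... (each step inverts the fractional part left over by the previous one):
  75 = 4*16 + 11, so a_0 = 4.
  16 = 1*11 + 5, so a_1 = 1.
  11 = 2*5 + 1, so a_2 = 2.
  5 = 5*1 + 0, so a_3 = 5.
The remainder reaches 0 after 4 divisions, so the expansion has 4 partial quotients, read off in order.

[4; 1, 2, 5]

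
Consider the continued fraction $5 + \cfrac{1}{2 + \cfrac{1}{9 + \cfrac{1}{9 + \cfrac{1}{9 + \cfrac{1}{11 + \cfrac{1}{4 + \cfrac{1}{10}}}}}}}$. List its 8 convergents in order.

Using the convergent recurrence p_i = a_i*p_{i-1} + p_{i-2}, q_i = a_i*q_{i-1} + q_{i-2} with p_{-2}=0, p_{-1}=1, q_{-2}=1, q_{-1}=0:
  i=0: a_0=5, p_0 = 5*1 + 0 = 5, q_0 = 5*0 + 1 = 1.
  i=1: a_1=2, p_1 = 2*5 + 1 = 11, q_1 = 2*1 + 0 = 2.
  i=2: a_2=9, p_2 = 9*11 + 5 = 104, q_2 = 9*2 + 1 = 19.
  i=3: a_3=9, p_3 = 9*104 + 11 = 947, q_3 = 9*19 + 2 = 173.
  i=4: a_4=9, p_4 = 9*947 + 104 = 8627, q_4 = 9*173 + 19 = 1576.
  i=5: a_5=11, p_5 = 11*8627 + 947 = 95844, q_5 = 11*1576 + 173 = 17509.
  i=6: a_6=4, p_6 = 4*95844 + 8627 = 392003, q_6 = 4*17509 + 1576 = 71612.
  i=7: a_7=10, p_7 = 10*392003 + 95844 = 4015874, q_7 = 10*71612 + 17509 = 733629.

5/1, 11/2, 104/19, 947/173, 8627/1576, 95844/17509, 392003/71612, 4015874/733629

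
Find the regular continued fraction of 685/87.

Run the Euclidean algorithm on 685 and 87; the successive quotients are the partial quotients a_0, a_1, ... (each step inverts the fractional part left over by the previous one):
  685 = 7*87 + 76, so a_0 = 7.
  87 = 1*76 + 11, so a_1 = 1.
  76 = 6*11 + 10, so a_2 = 6.
  11 = 1*10 + 1, so a_3 = 1.
  10 = 10*1 + 0, so a_4 = 10.
The remainder reaches 0 after 5 divisions, so the expansion has 5 partial quotients, read off in order.

[7; 1, 6, 1, 10]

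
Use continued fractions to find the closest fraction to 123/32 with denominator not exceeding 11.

Expand x = 123/32 as a continued fraction with the Euclidean algorithm:
  123 = 3*32 + 27, so a_0 = 3.
  32 = 1*27 + 5, so a_1 = 1.
  27 = 5*5 + 2, so a_2 = 5.
  5 = 2*2 + 1, so a_3 = 2.
  2 = 2*1 + 0, so a_4 = 2.
so x = [3; 1, 5, 2, 2].
Convergents (p_i = a_i*p_{i-1} + p_{i-2}, q_i = a_i*q_{i-1} + q_{i-2} with p_{-2}=0, p_{-1}=1, q_{-2}=1, q_{-1}=0), until the denominator exceeds 11:
  i=0: a_0=3, p_0 = 3*1 + 0 = 3, q_0 = 3*0 + 1 = 1.
  i=1: a_1=1, p_1 = 1*3 + 1 = 4, q_1 = 1*1 + 0 = 1.
  i=2: a_2=5, p_2 = 5*4 + 3 = 23, q_2 = 5*1 + 1 = 6.
  i=3: a_3=2, p_3 = 2*23 + 4 = 50, q_3 = 2*6 + 1 = 13.
q_3 = 13 > 11, so the last convergent with denominator <= 11 is p_2/q_2 = 23/6.
The closest fraction with denominator <= 11 is either p_2/q_2 or the intermediate fraction (k*p_2 + p_1)/(k*q_2 + q_1) with the largest k >= 1 whose denominator stays <= 11; these approach x as k grows, and every other convergent or intermediate fraction in range is farther away.
Largest k: floor((11 - q_1)/q_2) = floor((11 - 1)/6) = 1.
That gives (1*23 + 4)/(1*6 + 1) = 27/7.
Compare the errors: |x - 23/6| = |123*6 - 23*32|/(32*6) = 2/192, and |x - 27/7| = |123*7 - 27*32|/(32*7) = 3/224.
Cross-multiplying, 2*224 = 448 < 576 = 3*192, so 2/192 is smaller: the convergent 23/6 is closer to x than 27/7.

23/6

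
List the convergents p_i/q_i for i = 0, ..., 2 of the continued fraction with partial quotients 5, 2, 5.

5/1, 11/2, 60/11

Using the convergent recurrence p_i = a_i*p_{i-1} + p_{i-2}, q_i = a_i*q_{i-1} + q_{i-2} with p_{-2}=0, p_{-1}=1, q_{-2}=1, q_{-1}=0:
  i=0: a_0=5, p_0 = 5*1 + 0 = 5, q_0 = 5*0 + 1 = 1.
  i=1: a_1=2, p_1 = 2*5 + 1 = 11, q_1 = 2*1 + 0 = 2.
  i=2: a_2=5, p_2 = 5*11 + 5 = 60, q_2 = 5*2 + 1 = 11.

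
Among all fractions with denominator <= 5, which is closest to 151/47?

16/5

Expand x = 151/47 as a continued fraction with the Euclidean algorithm:
  151 = 3*47 + 10, so a_0 = 3.
  47 = 4*10 + 7, so a_1 = 4.
  10 = 1*7 + 3, so a_2 = 1.
  7 = 2*3 + 1, so a_3 = 2.
  3 = 3*1 + 0, so a_4 = 3.
so x = [3; 4, 1, 2, 3].
Convergents (p_i = a_i*p_{i-1} + p_{i-2}, q_i = a_i*q_{i-1} + q_{i-2} with p_{-2}=0, p_{-1}=1, q_{-2}=1, q_{-1}=0), until the denominator exceeds 5:
  i=0: a_0=3, p_0 = 3*1 + 0 = 3, q_0 = 3*0 + 1 = 1.
  i=1: a_1=4, p_1 = 4*3 + 1 = 13, q_1 = 4*1 + 0 = 4.
  i=2: a_2=1, p_2 = 1*13 + 3 = 16, q_2 = 1*4 + 1 = 5.
  i=3: a_3=2, p_3 = 2*16 + 13 = 45, q_3 = 2*5 + 4 = 14.
q_3 = 14 > 5, so the last convergent with denominator <= 5 is p_2/q_2 = 16/5.
The closest fraction with denominator <= 5 is either p_2/q_2 or the intermediate fraction (k*p_2 + p_1)/(k*q_2 + q_1) with the largest k >= 1 whose denominator stays <= 5; these approach x as k grows, and every other convergent or intermediate fraction in range is farther away.
Largest k: floor((5 - q_1)/q_2) = floor((5 - 4)/5) = 0.
Since k = 0, no intermediate fraction beyond p_2/q_2 has denominator <= 5, so the convergent 16/5 is the closest (its error is |151*5 - 16*47|/(47*5) = 3/235).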